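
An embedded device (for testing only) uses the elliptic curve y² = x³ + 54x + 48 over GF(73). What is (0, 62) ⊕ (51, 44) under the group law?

(10, 36)

(0, 62) + (51, 44). λ = (44 - 62)/(51 - 0) ≡ 55/51 mod 73. 51⁻¹ ≡ 63 (mod 73), so λ ≡ 34.
  x = λ² - 0 - 51 = 1156 - 51 ≡ 10; y = λ·(0 - 10) - 62 ≡ 36. → (10, 36)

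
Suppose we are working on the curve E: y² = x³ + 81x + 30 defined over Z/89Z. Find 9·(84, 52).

Write Q = (84, 52).
Repeated addition: build up to 9Q.
2Q: tangent at (84, 52): λ = (3·84² + 81)/(2·52) ≡ 67/15. 15⁻¹ ≡ 6 (mod 89), so λ ≡ 67·6 ≡ 46.
  x = λ² - 84 - 84 = 2116 - 168 ≡ 79; y = λ·(84 - 79) - 52 ≡ 0. → (79, 0)
3Q: (79, 0) + (84, 52). λ = (52 - 0)/(84 - 79) ≡ 52/5 mod 89. 5⁻¹ ≡ 18 (mod 89), so λ ≡ 46.
  x = λ² - 79 - 84 = 2116 - 163 ≡ 84; y = λ·(79 - 84) - 0 ≡ 37. → (84, 37)
4Q: (84, 37) + (84, 52): same x and y₁ ≡ -y₂, so the sum is O.
5Q: O + (84, 52) = (84, 52) (identity).
6Q: tangent at (84, 52): λ = (3·84² + 81)/(2·52) ≡ 67/15. 15⁻¹ ≡ 6 (mod 89), so λ ≡ 67·6 ≡ 46.
  x = λ² - 84 - 84 = 2116 - 168 ≡ 79; y = λ·(84 - 79) - 52 ≡ 0. → (79, 0)
7Q: (79, 0) + (84, 52). λ = (52 - 0)/(84 - 79) ≡ 52/5 mod 89. 5⁻¹ ≡ 18 (mod 89), so λ ≡ 46.
  x = λ² - 79 - 84 = 2116 - 163 ≡ 84; y = λ·(79 - 84) - 0 ≡ 37. → (84, 37)
8Q: (84, 37) + (84, 52): same x and y₁ ≡ -y₂, so the sum is O.
9Q: O + (84, 52) = (84, 52) (identity).

(84, 52)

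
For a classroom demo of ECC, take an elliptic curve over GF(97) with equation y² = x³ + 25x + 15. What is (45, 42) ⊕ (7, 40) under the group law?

(27, 10)

(45, 42) + (7, 40). λ = (40 - 42)/(7 - 45) ≡ 95/59 mod 97. 59⁻¹ ≡ 74 (mod 97), so λ ≡ 46.
  x = λ² - 45 - 7 = 2116 - 52 ≡ 27; y = λ·(45 - 27) - 42 ≡ 10. → (27, 10)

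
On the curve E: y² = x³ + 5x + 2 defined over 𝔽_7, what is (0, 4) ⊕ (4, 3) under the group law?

(0, 3)

(0, 4) + (4, 3). λ = (3 - 4)/(4 - 0) ≡ 6/4 mod 7. 4⁻¹ ≡ 2 (mod 7) since 4·2 = 8 ≡ 1, so λ ≡ 5.
  x = λ² - 0 - 4 = 25 - 4 ≡ 0; y = λ·(0 - 0) - 4 ≡ 3. → (0, 3)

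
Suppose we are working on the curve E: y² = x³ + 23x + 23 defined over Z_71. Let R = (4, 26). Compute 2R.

(63, 45)

tangent at (4, 26): λ = (3·4² + 23)/(2·26) ≡ 0/52. 52⁻¹ ≡ 56 (mod 71), so λ ≡ 0·56 ≡ 0.
  x = λ² - 4 - 4 = 0 - 8 ≡ 63; y = λ·(4 - 63) - 26 ≡ 45. → (63, 45)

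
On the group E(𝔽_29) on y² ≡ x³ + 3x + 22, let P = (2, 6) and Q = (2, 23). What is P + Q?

O

The two points share x = 2 and their y-coordinates satisfy 6 + 23 ≡ 0 (mod 29), so they are inverses. Their sum is O.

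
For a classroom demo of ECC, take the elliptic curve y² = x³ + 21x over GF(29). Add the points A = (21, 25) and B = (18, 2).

(21, 25) + (18, 2). λ = (2 - 25)/(18 - 21) ≡ 6/26 mod 29. 26⁻¹ ≡ 19 (mod 29), so λ ≡ 27.
  x = λ² - 21 - 18 = 729 - 39 ≡ 23; y = λ·(21 - 23) - 25 ≡ 8. → (23, 8)

(23, 8)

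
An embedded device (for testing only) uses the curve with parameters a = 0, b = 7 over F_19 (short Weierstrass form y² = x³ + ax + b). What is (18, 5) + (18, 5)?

(0, 8)

tangent at (18, 5): λ = (3·18² + 0)/(2·5) ≡ 3/10. 10⁻¹ ≡ 2 (mod 19), so λ ≡ 3·2 ≡ 6.
  x = λ² - 18 - 18 = 36 - 36 ≡ 0; y = λ·(18 - 0) - 5 ≡ 8. → (0, 8)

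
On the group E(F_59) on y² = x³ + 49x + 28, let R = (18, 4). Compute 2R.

(17, 13)

tangent at (18, 4): λ = (3·18² + 49)/(2·4) ≡ 18/8. 8⁻¹ ≡ 37 (mod 59), so λ ≡ 18·37 ≡ 17.
  x = λ² - 18 - 18 = 289 - 36 ≡ 17; y = λ·(18 - 17) - 4 ≡ 13. → (17, 13)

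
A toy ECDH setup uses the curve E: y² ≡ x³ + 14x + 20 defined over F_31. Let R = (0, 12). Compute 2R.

(4, 27)

tangent at (0, 12): λ = (3·0² + 14)/(2·12) ≡ 14/24. 24⁻¹ ≡ 22 (mod 31), so λ ≡ 14·22 ≡ 29.
  x = λ² - 0 - 0 = 841 - 0 ≡ 4; y = λ·(0 - 4) - 12 ≡ 27. → (4, 27)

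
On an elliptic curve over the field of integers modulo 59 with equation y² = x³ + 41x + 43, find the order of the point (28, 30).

2P: tangent at (28, 30): λ = (3·28² + 41)/(2·30) ≡ 33/1. 1⁻¹ ≡ 1 (mod 59), so λ ≡ 33·1 ≡ 33.
  x = λ² - 28 - 28 = 1089 - 56 ≡ 30; y = λ·(28 - 30) - 30 ≡ 22. → (30, 22)
3P: (30, 22) + (28, 30). λ = (30 - 22)/(28 - 30) ≡ 8/57 mod 59. 57⁻¹ ≡ 29 (mod 59) since 57·29 = 1653 ≡ 1, so λ ≡ 55.
  x = λ² - 30 - 28 = 3025 - 58 ≡ 17; y = λ·(30 - 17) - 22 ≡ 44. → (17, 44)
4P: (17, 44) + (28, 30). λ = (30 - 44)/(28 - 17) ≡ 45/11 mod 59. 11⁻¹ ≡ 43 (mod 59), so λ ≡ 47.
  x = λ² - 17 - 28 = 2209 - 45 ≡ 40; y = λ·(17 - 40) - 44 ≡ 55. → (40, 55)
5P: (40, 55) + (28, 30). λ = (30 - 55)/(28 - 40) ≡ 34/47 mod 59. 47⁻¹ ≡ 54 (mod 59), so λ ≡ 7.
  x = λ² - 40 - 28 = 49 - 68 ≡ 40; y = λ·(40 - 40) - 55 ≡ 4. → (40, 4)
6P: (40, 4) + (28, 30). λ = (30 - 4)/(28 - 40) ≡ 26/47 mod 59. 47⁻¹ ≡ 54 (mod 59), so λ ≡ 47.
  x = λ² - 40 - 28 = 2209 - 68 ≡ 17; y = λ·(40 - 17) - 4 ≡ 15. → (17, 15)
7P: (17, 15) + (28, 30). λ = (30 - 15)/(28 - 17) ≡ 15/11 mod 59. 11⁻¹ ≡ 43 (mod 59), so λ ≡ 55.
  x = λ² - 17 - 28 = 3025 - 45 ≡ 30; y = λ·(17 - 30) - 15 ≡ 37. → (30, 37)
8P: (30, 37) + (28, 30). λ = (30 - 37)/(28 - 30) ≡ 52/57 mod 59. 57⁻¹ ≡ 29 (mod 59), so λ ≡ 33.
  x = λ² - 30 - 28 = 1089 - 58 ≡ 28; y = λ·(30 - 28) - 37 ≡ 29. → (28, 29)
9P: (28, 29) + (28, 30): same x and y₁ ≡ -y₂, so the sum is 𝒪.
9P = 𝒪, so the order is 9.

9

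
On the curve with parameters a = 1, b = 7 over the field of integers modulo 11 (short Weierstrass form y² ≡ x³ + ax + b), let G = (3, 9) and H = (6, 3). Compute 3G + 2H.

First 3G:
Repeated addition: build up to 3G.
2G: tangent at (3, 9): λ = (3·3² + 1)/(2·9) ≡ 6/7. 7⁻¹ ≡ 8 (mod 11) since 7·8 = 56 ≡ 1, so λ ≡ 6·8 ≡ 4.
  x = λ² - 3 - 3 = 16 - 6 ≡ 10; y = λ·(3 - 10) - 9 ≡ 7. → (10, 7)
3G: (10, 7) + (3, 9). λ = (9 - 7)/(3 - 10) ≡ 2/4 mod 11. 4⁻¹ ≡ 3 (mod 11), so λ ≡ 6.
  x = λ² - 10 - 3 = 36 - 13 ≡ 1; y = λ·(10 - 1) - 7 ≡ 3. → (1, 3)
3G = (1, 3).
Next 2H:
Repeated addition: build up to 2H.
2H: tangent at (6, 3): λ = (3·6² + 1)/(2·3) ≡ 10/6. 6⁻¹ ≡ 2 (mod 11), so λ ≡ 10·2 ≡ 9.
  x = λ² - 6 - 6 = 81 - 12 ≡ 3; y = λ·(6 - 3) - 3 ≡ 2. → (3, 2)
2H = (3, 2).
Finally 3G + 2H:
(1, 3) + (3, 2). λ = (2 - 3)/(3 - 1) ≡ 10/2 mod 11. 2⁻¹ ≡ 6 (mod 11), so λ ≡ 5.
  x = λ² - 1 - 3 = 25 - 4 ≡ 10; y = λ·(1 - 10) - 3 ≡ 7. → (10, 7)

(10, 7)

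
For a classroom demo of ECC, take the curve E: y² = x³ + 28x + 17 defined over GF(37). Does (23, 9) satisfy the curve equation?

y² = 9² ≡ 7; x³ + 28x + 17 = 12828 ≡ 26 (mod 37). 7 ≠ 26.

no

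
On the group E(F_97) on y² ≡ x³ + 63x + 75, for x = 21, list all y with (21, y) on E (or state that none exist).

38, 59

x³ + 63x + 75 = 10659 ≡ 86 (mod 97).
Square roots of 86 mod 97: 38 and 59 (since 38² = 1444 ≡ 86).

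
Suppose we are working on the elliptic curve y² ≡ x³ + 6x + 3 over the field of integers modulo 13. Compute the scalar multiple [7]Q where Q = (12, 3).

(12, 3)

Repeated addition: build up to 7Q.
2Q: tangent at (12, 3): λ = (3·12² + 6)/(2·3) ≡ 9/6. 6⁻¹ ≡ 11 (mod 13), so λ ≡ 9·11 ≡ 8.
  x = λ² - 12 - 12 = 64 - 24 ≡ 1; y = λ·(12 - 1) - 3 ≡ 7. → (1, 7)
3Q: (1, 7) + (12, 3). λ = (3 - 7)/(12 - 1) ≡ 9/11 mod 13. 11⁻¹ ≡ 6 (mod 13), so λ ≡ 2.
  x = λ² - 1 - 12 = 4 - 13 ≡ 4; y = λ·(1 - 4) - 7 ≡ 0. → (4, 0)
4Q: (4, 0) + (12, 3). λ = (3 - 0)/(12 - 4) ≡ 3/8 mod 13. 8⁻¹ ≡ 5 (mod 13), so λ ≡ 2.
  x = λ² - 4 - 12 = 4 - 16 ≡ 1; y = λ·(4 - 1) - 0 ≡ 6. → (1, 6)
5Q: (1, 6) + (12, 3). λ = (3 - 6)/(12 - 1) ≡ 10/11 mod 13. 11⁻¹ ≡ 6 (mod 13), so λ ≡ 8.
  x = λ² - 1 - 12 = 64 - 13 ≡ 12; y = λ·(1 - 12) - 6 ≡ 10. → (12, 10)
6Q: (12, 10) + (12, 3): same x and y₁ ≡ -y₂, so the sum is the point at infinity.
7Q: the point at infinity + (12, 3) = (12, 3) (identity).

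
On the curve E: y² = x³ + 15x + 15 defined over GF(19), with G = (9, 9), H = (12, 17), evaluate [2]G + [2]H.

(3, 12)

First 2G:
Repeated addition: build up to 2G.
2G: tangent at (9, 9): λ = (3·9² + 15)/(2·9) ≡ 11/18. 18⁻¹ ≡ 18 (mod 19), so λ ≡ 11·18 ≡ 8.
  x = λ² - 9 - 9 = 64 - 18 ≡ 8; y = λ·(9 - 8) - 9 ≡ 18. → (8, 18)
2G = (8, 18).
Next 2H:
Repeated addition: build up to 2H.
2H: tangent at (12, 17): λ = (3·12² + 15)/(2·17) ≡ 10/15. 15⁻¹ ≡ 14 (mod 19), so λ ≡ 10·14 ≡ 7.
  x = λ² - 12 - 12 = 49 - 24 ≡ 6; y = λ·(12 - 6) - 17 ≡ 6. → (6, 6)
2H = (6, 6).
Finally 2G + 2H:
(8, 18) + (6, 6). λ = (6 - 18)/(6 - 8) ≡ 7/17 mod 19. 17⁻¹ ≡ 9 (mod 19), so λ ≡ 6.
  x = λ² - 8 - 6 = 36 - 14 ≡ 3; y = λ·(8 - 3) - 18 ≡ 12. → (3, 12)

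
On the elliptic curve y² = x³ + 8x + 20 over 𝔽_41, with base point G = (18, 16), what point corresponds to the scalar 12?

O

Double-and-add on 12 = (1100)₂. Start with G = (18, 16) for the leading 1-bit.
double: tangent at (18, 16): λ = (3·18² + 8)/(2·16) ≡ 37/32. 32⁻¹ ≡ 9 (mod 41), so λ ≡ 37·9 ≡ 5.
  x = λ² - 18 - 18 = 25 - 36 ≡ 30; y = λ·(18 - 30) - 16 ≡ 6. → (30, 6)
add G: (30, 6) + (18, 16). λ = (16 - 6)/(18 - 30) ≡ 10/29 mod 41. 29⁻¹ ≡ 17 (mod 41), so λ ≡ 6.
  x = λ² - 30 - 18 = 36 - 48 ≡ 29; y = λ·(30 - 29) - 6 ≡ 0. → (29, 0)
double: (29, 0) + (29, 0): same x and y₁ ≡ -y₂, so the sum is O.
double: O + O = O (identity).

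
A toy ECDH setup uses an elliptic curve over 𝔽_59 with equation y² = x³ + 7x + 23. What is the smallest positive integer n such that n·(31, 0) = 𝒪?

2P: (31, 0) + (31, 0): same x and y₁ ≡ -y₂, so the sum is 𝒪.
2P = 𝒪, so the order is 2.

2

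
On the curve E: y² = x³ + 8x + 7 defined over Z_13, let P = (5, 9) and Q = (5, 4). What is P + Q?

O

The two points share x = 5 and their y-coordinates satisfy 9 + 4 ≡ 0 (mod 13), so they are inverses. Their sum is the point at infinity.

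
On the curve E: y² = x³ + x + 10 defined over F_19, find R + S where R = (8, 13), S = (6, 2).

(2, 1)

(8, 13) + (6, 2). λ = (2 - 13)/(6 - 8) ≡ 8/17 mod 19. 17⁻¹ ≡ 9 (mod 19), so λ ≡ 15.
  x = λ² - 8 - 6 = 225 - 14 ≡ 2; y = λ·(8 - 2) - 13 ≡ 1. → (2, 1)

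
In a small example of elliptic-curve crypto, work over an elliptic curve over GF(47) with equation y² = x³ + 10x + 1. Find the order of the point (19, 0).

2

2P: (19, 0) + (19, 0): same x and y₁ ≡ -y₂, so the sum is ∞.
2P = ∞, so the order is 2.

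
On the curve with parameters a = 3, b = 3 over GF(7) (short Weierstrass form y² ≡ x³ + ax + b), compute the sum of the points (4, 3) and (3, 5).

(4, 3) + (3, 5). λ = (5 - 3)/(3 - 4) ≡ 2/6 mod 7. 6⁻¹ ≡ 6 (mod 7), so λ ≡ 5.
  x = λ² - 4 - 3 = 25 - 7 ≡ 4; y = λ·(4 - 4) - 3 ≡ 4. → (4, 4)

(4, 4)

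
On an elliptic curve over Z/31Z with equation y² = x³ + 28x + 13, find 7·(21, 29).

Write Q = (21, 29).
Repeated addition: build up to 7Q.
2Q: tangent at (21, 29): λ = (3·21² + 28)/(2·29) ≡ 18/27. 27⁻¹ ≡ 23 (mod 31), so λ ≡ 18·23 ≡ 11.
  x = λ² - 21 - 21 = 121 - 42 ≡ 17; y = λ·(21 - 17) - 29 ≡ 15. → (17, 15)
3Q: (17, 15) + (21, 29). λ = (29 - 15)/(21 - 17) ≡ 14/4 mod 31. 4⁻¹ ≡ 8 (mod 31), so λ ≡ 19.
  x = λ² - 17 - 21 = 361 - 38 ≡ 13; y = λ·(17 - 13) - 15 ≡ 30. → (13, 30)
4Q: (13, 30) + (21, 29). λ = (29 - 30)/(21 - 13) ≡ 30/8 mod 31. 8⁻¹ ≡ 4 (mod 31), so λ ≡ 27.
  x = λ² - 13 - 21 = 729 - 34 ≡ 13; y = λ·(13 - 13) - 30 ≡ 1. → (13, 1)
5Q: (13, 1) + (21, 29). λ = (29 - 1)/(21 - 13) ≡ 28/8 mod 31. 8⁻¹ ≡ 4 (mod 31), so λ ≡ 19.
  x = λ² - 13 - 21 = 361 - 34 ≡ 17; y = λ·(13 - 17) - 1 ≡ 16. → (17, 16)
6Q: (17, 16) + (21, 29). λ = (29 - 16)/(21 - 17) ≡ 13/4 mod 31. 4⁻¹ ≡ 8 (mod 31), so λ ≡ 11.
  x = λ² - 17 - 21 = 121 - 38 ≡ 21; y = λ·(17 - 21) - 16 ≡ 2. → (21, 2)
7Q: (21, 2) + (21, 29): same x and y₁ ≡ -y₂, so the sum is 𝒪.

O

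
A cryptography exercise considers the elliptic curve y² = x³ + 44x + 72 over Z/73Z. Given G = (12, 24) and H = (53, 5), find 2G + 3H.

First 2G:
Repeated addition: build up to 2G.
2G: tangent at (12, 24): λ = (3·12² + 44)/(2·24) ≡ 38/48. 48⁻¹ ≡ 35 (mod 73) since 48·35 = 1680 ≡ 1, so λ ≡ 38·35 ≡ 16.
  x = λ² - 12 - 12 = 256 - 24 ≡ 13; y = λ·(12 - 13) - 24 ≡ 33. → (13, 33)
2G = (13, 33).
Next 3H:
Repeated addition: build up to 3H.
2H: tangent at (53, 5): λ = (3·53² + 44)/(2·5) ≡ 3/10. 10⁻¹ ≡ 22 (mod 73), so λ ≡ 3·22 ≡ 66.
  x = λ² - 53 - 53 = 4356 - 106 ≡ 16; y = λ·(53 - 16) - 5 ≡ 28. → (16, 28)
3H: (16, 28) + (53, 5). λ = (5 - 28)/(53 - 16) ≡ 50/37 mod 73. 37⁻¹ ≡ 2 (mod 73) since 37·2 = 74 ≡ 1, so λ ≡ 27.
  x = λ² - 16 - 53 = 729 - 69 ≡ 3; y = λ·(16 - 3) - 28 ≡ 31. → (3, 31)
3H = (3, 31).
Finally 2G + 3H:
(13, 33) + (3, 31). λ = (31 - 33)/(3 - 13) ≡ 71/63 mod 73. 63⁻¹ ≡ 51 (mod 73), so λ ≡ 44.
  x = λ² - 13 - 3 = 1936 - 16 ≡ 22; y = λ·(13 - 22) - 33 ≡ 9. → (22, 9)

(22, 9)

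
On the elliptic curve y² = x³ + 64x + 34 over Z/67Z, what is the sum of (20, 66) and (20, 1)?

O

The two points share x = 20 and their y-coordinates satisfy 66 + 1 ≡ 0 (mod 67), so they are inverses. Their sum is O.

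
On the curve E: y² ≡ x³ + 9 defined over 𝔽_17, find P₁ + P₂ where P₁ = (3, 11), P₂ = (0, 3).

(3, 11) + (0, 3). λ = (3 - 11)/(0 - 3) ≡ 9/14 mod 17. 14⁻¹ ≡ 11 (mod 17), so λ ≡ 14.
  x = λ² - 3 - 0 = 196 - 3 ≡ 6; y = λ·(3 - 6) - 11 ≡ 15. → (6, 15)

(6, 15)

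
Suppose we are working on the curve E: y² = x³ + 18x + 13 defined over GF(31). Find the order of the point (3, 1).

7

2P: tangent at (3, 1): λ = (3·3² + 18)/(2·1) ≡ 14/2. 2⁻¹ ≡ 16 (mod 31) since 2·16 = 32 ≡ 1, so λ ≡ 14·16 ≡ 7.
  x = λ² - 3 - 3 = 49 - 6 ≡ 12; y = λ·(3 - 12) - 1 ≡ 29. → (12, 29)
3P: (12, 29) + (3, 1). λ = (1 - 29)/(3 - 12) ≡ 3/22 mod 31. 22⁻¹ ≡ 24 (mod 31) since 22·24 = 528 ≡ 1, so λ ≡ 10.
  x = λ² - 12 - 3 = 100 - 15 ≡ 23; y = λ·(12 - 23) - 29 ≡ 16. → (23, 16)
4P: (23, 16) + (3, 1). λ = (1 - 16)/(3 - 23) ≡ 16/11 mod 31. 11⁻¹ ≡ 17 (mod 31), so λ ≡ 24.
  x = λ² - 23 - 3 = 576 - 26 ≡ 23; y = λ·(23 - 23) - 16 ≡ 15. → (23, 15)
5P: (23, 15) + (3, 1). λ = (1 - 15)/(3 - 23) ≡ 17/11 mod 31. 11⁻¹ ≡ 17 (mod 31) since 11·17 = 187 ≡ 1, so λ ≡ 10.
  x = λ² - 23 - 3 = 100 - 26 ≡ 12; y = λ·(23 - 12) - 15 ≡ 2. → (12, 2)
6P: (12, 2) + (3, 1). λ = (1 - 2)/(3 - 12) ≡ 30/22 mod 31. 22⁻¹ ≡ 24 (mod 31) since 22·24 = 528 ≡ 1, so λ ≡ 7.
  x = λ² - 12 - 3 = 49 - 15 ≡ 3; y = λ·(12 - 3) - 2 ≡ 30. → (3, 30)
7P: (3, 30) + (3, 1): same x and y₁ ≡ -y₂, so the sum is the point at infinity.
7P = the point at infinity, so the order is 7.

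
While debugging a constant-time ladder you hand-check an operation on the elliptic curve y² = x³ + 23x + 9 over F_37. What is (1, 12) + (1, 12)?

(2, 27)

tangent at (1, 12): λ = (3·1² + 23)/(2·12) ≡ 26/24. 24⁻¹ ≡ 17 (mod 37) since 24·17 = 408 ≡ 1, so λ ≡ 26·17 ≡ 35.
  x = λ² - 1 - 1 = 1225 - 2 ≡ 2; y = λ·(1 - 2) - 12 ≡ 27. → (2, 27)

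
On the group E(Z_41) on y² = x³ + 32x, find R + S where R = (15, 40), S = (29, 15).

(5, 30)

(15, 40) + (29, 15). λ = (15 - 40)/(29 - 15) ≡ 16/14 mod 41. 14⁻¹ ≡ 3 (mod 41), so λ ≡ 7.
  x = λ² - 15 - 29 = 49 - 44 ≡ 5; y = λ·(15 - 5) - 40 ≡ 30. → (5, 30)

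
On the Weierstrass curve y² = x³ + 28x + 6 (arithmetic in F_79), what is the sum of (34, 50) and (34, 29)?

O

The two points share x = 34 and their y-coordinates satisfy 50 + 29 ≡ 0 (mod 79), so they are inverses. Their sum is O.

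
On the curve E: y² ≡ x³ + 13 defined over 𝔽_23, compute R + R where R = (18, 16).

tangent at (18, 16): λ = (3·18² + 0)/(2·16) ≡ 6/9. 9⁻¹ ≡ 18 (mod 23) since 9·18 = 162 ≡ 1, so λ ≡ 6·18 ≡ 16.
  x = λ² - 18 - 18 = 256 - 36 ≡ 13; y = λ·(18 - 13) - 16 ≡ 18. → (13, 18)

(13, 18)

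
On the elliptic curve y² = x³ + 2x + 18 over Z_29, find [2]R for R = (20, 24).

(2, 28)

tangent at (20, 24): λ = (3·20² + 2)/(2·24) ≡ 13/19. 19⁻¹ ≡ 26 (mod 29) since 19·26 = 494 ≡ 1, so λ ≡ 13·26 ≡ 19.
  x = λ² - 20 - 20 = 361 - 40 ≡ 2; y = λ·(20 - 2) - 24 ≡ 28. → (2, 28)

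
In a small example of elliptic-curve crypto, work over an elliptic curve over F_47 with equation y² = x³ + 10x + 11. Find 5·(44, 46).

Write P = (44, 46).
Double-and-add on 5 = (101)₂. Start with P = (44, 46) for the leading 1-bit.
double: tangent at (44, 46): λ = (3·44² + 10)/(2·46) ≡ 37/45. 45⁻¹ ≡ 23 (mod 47), so λ ≡ 37·23 ≡ 5.
  x = λ² - 44 - 44 = 25 - 88 ≡ 31; y = λ·(44 - 31) - 46 ≡ 19. → (31, 19)
double: tangent at (31, 19): λ = (3·31² + 10)/(2·19) ≡ 26/38. 38⁻¹ ≡ 26 (mod 47), so λ ≡ 26·26 ≡ 18.
  x = λ² - 31 - 31 = 324 - 62 ≡ 27; y = λ·(31 - 27) - 19 ≡ 6. → (27, 6)
add P: (27, 6) + (44, 46). λ = (46 - 6)/(44 - 27) ≡ 40/17 mod 47. 17⁻¹ ≡ 36 (mod 47), so λ ≡ 30.
  x = λ² - 27 - 44 = 900 - 71 ≡ 30; y = λ·(27 - 30) - 6 ≡ 45. → (30, 45)

(30, 45)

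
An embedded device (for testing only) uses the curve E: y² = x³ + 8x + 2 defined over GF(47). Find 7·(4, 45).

(24, 23)

Write Q = (4, 45).
Repeated addition: build up to 7Q.
2Q: tangent at (4, 45): λ = (3·4² + 8)/(2·45) ≡ 9/43. 43⁻¹ ≡ 35 (mod 47) since 43·35 = 1505 ≡ 1, so λ ≡ 9·35 ≡ 33.
  x = λ² - 4 - 4 = 1089 - 8 ≡ 0; y = λ·(4 - 0) - 45 ≡ 40. → (0, 40)
3Q: (0, 40) + (4, 45). λ = (45 - 40)/(4 - 0) ≡ 5/4 mod 47. 4⁻¹ ≡ 12 (mod 47) since 4·12 = 48 ≡ 1, so λ ≡ 13.
  x = λ² - 0 - 4 = 169 - 4 ≡ 24; y = λ·(0 - 24) - 40 ≡ 24. → (24, 24)
4Q: (24, 24) + (4, 45). λ = (45 - 24)/(4 - 24) ≡ 21/27 mod 47. 27⁻¹ ≡ 7 (mod 47) since 27·7 = 189 ≡ 1, so λ ≡ 6.
  x = λ² - 24 - 4 = 36 - 28 ≡ 8; y = λ·(24 - 8) - 24 ≡ 25. → (8, 25)
5Q: (8, 25) + (4, 45). λ = (45 - 25)/(4 - 8) ≡ 20/43 mod 47. 43⁻¹ ≡ 35 (mod 47) since 43·35 = 1505 ≡ 1, so λ ≡ 42.
  x = λ² - 8 - 4 = 1764 - 12 ≡ 13; y = λ·(8 - 13) - 25 ≡ 0. → (13, 0)
6Q: (13, 0) + (4, 45). λ = (45 - 0)/(4 - 13) ≡ 45/38 mod 47. 38⁻¹ ≡ 26 (mod 47), so λ ≡ 42.
  x = λ² - 13 - 4 = 1764 - 17 ≡ 8; y = λ·(13 - 8) - 0 ≡ 22. → (8, 22)
7Q: (8, 22) + (4, 45). λ = (45 - 22)/(4 - 8) ≡ 23/43 mod 47. 43⁻¹ ≡ 35 (mod 47) since 43·35 = 1505 ≡ 1, so λ ≡ 6.
  x = λ² - 8 - 4 = 36 - 12 ≡ 24; y = λ·(8 - 24) - 22 ≡ 23. → (24, 23)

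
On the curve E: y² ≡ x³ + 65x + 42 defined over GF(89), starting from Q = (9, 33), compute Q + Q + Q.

Repeated addition: build up to 3Q.
2Q: tangent at (9, 33): λ = (3·9² + 65)/(2·33) ≡ 41/66. 66⁻¹ ≡ 58 (mod 89), so λ ≡ 41·58 ≡ 64.
  x = λ² - 9 - 9 = 4096 - 18 ≡ 73; y = λ·(9 - 73) - 33 ≡ 54. → (73, 54)
3Q: (73, 54) + (9, 33). λ = (33 - 54)/(9 - 73) ≡ 68/25 mod 89. 25⁻¹ ≡ 57 (mod 89), so λ ≡ 49.
  x = λ² - 73 - 9 = 2401 - 82 ≡ 5; y = λ·(73 - 5) - 54 ≡ 74. → (5, 74)

(5, 74)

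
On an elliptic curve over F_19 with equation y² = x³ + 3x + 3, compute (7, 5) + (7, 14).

The two points share x = 7 and their y-coordinates satisfy 5 + 14 ≡ 0 (mod 19), so they are inverses. Their sum is O.

O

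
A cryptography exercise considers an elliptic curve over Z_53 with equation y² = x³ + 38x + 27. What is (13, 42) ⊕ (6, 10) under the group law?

(43, 48)

(13, 42) + (6, 10). λ = (10 - 42)/(6 - 13) ≡ 21/46 mod 53. 46⁻¹ ≡ 15 (mod 53) since 46·15 = 690 ≡ 1, so λ ≡ 50.
  x = λ² - 13 - 6 = 2500 - 19 ≡ 43; y = λ·(13 - 43) - 42 ≡ 48. → (43, 48)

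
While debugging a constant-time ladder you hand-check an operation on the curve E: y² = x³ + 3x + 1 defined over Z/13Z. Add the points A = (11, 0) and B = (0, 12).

(11, 0) + (0, 12). λ = (12 - 0)/(0 - 11) ≡ 12/2 mod 13. 2⁻¹ ≡ 7 (mod 13), so λ ≡ 6.
  x = λ² - 11 - 0 = 36 - 11 ≡ 12; y = λ·(11 - 12) - 0 ≡ 7. → (12, 7)

(12, 7)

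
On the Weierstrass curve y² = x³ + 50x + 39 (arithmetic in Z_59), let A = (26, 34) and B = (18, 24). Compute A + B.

(26, 34) + (18, 24). λ = (24 - 34)/(18 - 26) ≡ 49/51 mod 59. 51⁻¹ ≡ 22 (mod 59), so λ ≡ 16.
  x = λ² - 26 - 18 = 256 - 44 ≡ 35; y = λ·(26 - 35) - 34 ≡ 58. → (35, 58)

(35, 58)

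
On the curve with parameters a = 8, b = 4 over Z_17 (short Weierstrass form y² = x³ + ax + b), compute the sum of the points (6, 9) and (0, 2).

(10, 9)

(6, 9) + (0, 2). λ = (2 - 9)/(0 - 6) ≡ 10/11 mod 17. 11⁻¹ ≡ 14 (mod 17), so λ ≡ 4.
  x = λ² - 6 - 0 = 16 - 6 ≡ 10; y = λ·(6 - 10) - 9 ≡ 9. → (10, 9)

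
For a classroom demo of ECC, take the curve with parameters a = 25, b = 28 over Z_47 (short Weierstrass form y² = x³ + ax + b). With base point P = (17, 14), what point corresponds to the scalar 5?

(39, 31)

Repeated addition: build up to 5P.
2P: tangent at (17, 14): λ = (3·17² + 25)/(2·14) ≡ 46/28. 28⁻¹ ≡ 42 (mod 47) since 28·42 = 1176 ≡ 1, so λ ≡ 46·42 ≡ 5.
  x = λ² - 17 - 17 = 25 - 34 ≡ 38; y = λ·(17 - 38) - 14 ≡ 22. → (38, 22)
3P: (38, 22) + (17, 14). λ = (14 - 22)/(17 - 38) ≡ 39/26 mod 47. 26⁻¹ ≡ 38 (mod 47), so λ ≡ 25.
  x = λ² - 38 - 17 = 625 - 55 ≡ 6; y = λ·(38 - 6) - 22 ≡ 26. → (6, 26)
4P: (6, 26) + (17, 14). λ = (14 - 26)/(17 - 6) ≡ 35/11 mod 47. 11⁻¹ ≡ 30 (mod 47), so λ ≡ 16.
  x = λ² - 6 - 17 = 256 - 23 ≡ 45; y = λ·(6 - 45) - 26 ≡ 8. → (45, 8)
5P: (45, 8) + (17, 14). λ = (14 - 8)/(17 - 45) ≡ 6/19 mod 47. 19⁻¹ ≡ 5 (mod 47), so λ ≡ 30.
  x = λ² - 45 - 17 = 900 - 62 ≡ 39; y = λ·(45 - 39) - 8 ≡ 31. → (39, 31)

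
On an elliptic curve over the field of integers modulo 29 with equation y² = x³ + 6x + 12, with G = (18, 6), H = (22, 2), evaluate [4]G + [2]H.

(5, 14)

First 4G:
Double-and-add on 4 = (100)₂. Start with G = (18, 6) for the leading 1-bit.
double: tangent at (18, 6): λ = (3·18² + 6)/(2·6) ≡ 21/12. 12⁻¹ ≡ 17 (mod 29), so λ ≡ 21·17 ≡ 9.
  x = λ² - 18 - 18 = 81 - 36 ≡ 16; y = λ·(18 - 16) - 6 ≡ 12. → (16, 12)
double: tangent at (16, 12): λ = (3·16² + 6)/(2·12) ≡ 20/24. 24⁻¹ ≡ 23 (mod 29), so λ ≡ 20·23 ≡ 25.
  x = λ² - 16 - 16 = 625 - 32 ≡ 13; y = λ·(16 - 13) - 12 ≡ 5. → (13, 5)
4G = (13, 5).
Next 2H:
Repeated addition: build up to 2H.
2H: tangent at (22, 2): λ = (3·22² + 6)/(2·2) ≡ 8/4. 4⁻¹ ≡ 22 (mod 29) since 4·22 = 88 ≡ 1, so λ ≡ 8·22 ≡ 2.
  x = λ² - 22 - 22 = 4 - 44 ≡ 18; y = λ·(22 - 18) - 2 ≡ 6. → (18, 6)
2H = (18, 6).
Finally 4G + 2H:
(13, 5) + (18, 6). λ = (6 - 5)/(18 - 13) ≡ 1/5 mod 29. 5⁻¹ ≡ 6 (mod 29), so λ ≡ 6.
  x = λ² - 13 - 18 = 36 - 31 ≡ 5; y = λ·(13 - 5) - 5 ≡ 14. → (5, 14)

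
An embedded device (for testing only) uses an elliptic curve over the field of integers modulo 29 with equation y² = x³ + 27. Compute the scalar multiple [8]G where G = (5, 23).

(13, 22)

Double-and-add on 8 = (1000)₂. Start with G = (5, 23) for the leading 1-bit.
double: tangent at (5, 23): λ = (3·5² + 0)/(2·23) ≡ 17/17. 17⁻¹ ≡ 12 (mod 29), so λ ≡ 17·12 ≡ 1.
  x = λ² - 5 - 5 = 1 - 10 ≡ 20; y = λ·(5 - 20) - 23 ≡ 20. → (20, 20)
double: tangent at (20, 20): λ = (3·20² + 0)/(2·20) ≡ 11/11. 11⁻¹ ≡ 8 (mod 29) since 11·8 = 88 ≡ 1, so λ ≡ 11·8 ≡ 1.
  x = λ² - 20 - 20 = 1 - 40 ≡ 19; y = λ·(20 - 19) - 20 ≡ 10. → (19, 10)
double: tangent at (19, 10): λ = (3·19² + 0)/(2·10) ≡ 10/20. 20⁻¹ ≡ 16 (mod 29), so λ ≡ 10·16 ≡ 15.
  x = λ² - 19 - 19 = 225 - 38 ≡ 13; y = λ·(19 - 13) - 10 ≡ 22. → (13, 22)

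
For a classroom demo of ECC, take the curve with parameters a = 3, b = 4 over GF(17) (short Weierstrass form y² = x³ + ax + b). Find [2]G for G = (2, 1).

tangent at (2, 1): λ = (3·2² + 3)/(2·1) ≡ 15/2. 2⁻¹ ≡ 9 (mod 17), so λ ≡ 15·9 ≡ 16.
  x = λ² - 2 - 2 = 256 - 4 ≡ 14; y = λ·(2 - 14) - 1 ≡ 11. → (14, 11)

(14, 11)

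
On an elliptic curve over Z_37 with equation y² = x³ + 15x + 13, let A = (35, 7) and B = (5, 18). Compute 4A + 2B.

First 4A:
Double-and-add on 4 = (100)₂. Start with A = (35, 7) for the leading 1-bit.
double: tangent at (35, 7): λ = (3·35² + 15)/(2·7) ≡ 27/14. 14⁻¹ ≡ 8 (mod 37) since 14·8 = 112 ≡ 1, so λ ≡ 27·8 ≡ 31.
  x = λ² - 35 - 35 = 961 - 70 ≡ 3; y = λ·(35 - 3) - 7 ≡ 23. → (3, 23)
double: tangent at (3, 23): λ = (3·3² + 15)/(2·23) ≡ 5/9. 9⁻¹ ≡ 33 (mod 37), so λ ≡ 5·33 ≡ 17.
  x = λ² - 3 - 3 = 289 - 6 ≡ 24; y = λ·(3 - 24) - 23 ≡ 27. → (24, 27)
4A = (24, 27).
Next 2B:
Repeated addition: build up to 2B.
2B: tangent at (5, 18): λ = (3·5² + 15)/(2·18) ≡ 16/36. 36⁻¹ ≡ 36 (mod 37) since 36·36 = 1296 ≡ 1, so λ ≡ 16·36 ≡ 21.
  x = λ² - 5 - 5 = 441 - 10 ≡ 24; y = λ·(5 - 24) - 18 ≡ 27. → (24, 27)
2B = (24, 27).
Finally 4A + 2B:
tangent at (24, 27): λ = (3·24² + 15)/(2·27) ≡ 4/17. 17⁻¹ ≡ 24 (mod 37) since 17·24 = 408 ≡ 1, so λ ≡ 4·24 ≡ 22.
  x = λ² - 24 - 24 = 484 - 48 ≡ 29; y = λ·(24 - 29) - 27 ≡ 11. → (29, 11)

(29, 11)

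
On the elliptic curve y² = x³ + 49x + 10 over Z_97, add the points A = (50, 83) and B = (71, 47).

(50, 83) + (71, 47). λ = (47 - 83)/(71 - 50) ≡ 61/21 mod 97. 21⁻¹ ≡ 37 (mod 97) since 21·37 = 777 ≡ 1, so λ ≡ 26.
  x = λ² - 50 - 71 = 676 - 121 ≡ 70; y = λ·(50 - 70) - 83 ≡ 76. → (70, 76)

(70, 76)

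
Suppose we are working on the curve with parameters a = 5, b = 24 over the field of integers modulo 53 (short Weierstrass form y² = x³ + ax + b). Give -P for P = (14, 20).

-(14, 20) = (14, -20 mod 53) = (14, 33).

(14, 33)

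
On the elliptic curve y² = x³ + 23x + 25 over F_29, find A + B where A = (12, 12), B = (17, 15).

(5, 27)

(12, 12) + (17, 15). λ = (15 - 12)/(17 - 12) ≡ 3/5 mod 29. 5⁻¹ ≡ 6 (mod 29) since 5·6 = 30 ≡ 1, so λ ≡ 18.
  x = λ² - 12 - 17 = 324 - 29 ≡ 5; y = λ·(12 - 5) - 12 ≡ 27. → (5, 27)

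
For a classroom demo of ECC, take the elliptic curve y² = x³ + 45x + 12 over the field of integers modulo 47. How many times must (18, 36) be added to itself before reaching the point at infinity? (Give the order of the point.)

4

2P: tangent at (18, 36): λ = (3·18² + 45)/(2·36) ≡ 30/25. 25⁻¹ ≡ 32 (mod 47) since 25·32 = 800 ≡ 1, so λ ≡ 30·32 ≡ 20.
  x = λ² - 18 - 18 = 400 - 36 ≡ 35; y = λ·(18 - 35) - 36 ≡ 0. → (35, 0)
3P: (35, 0) + (18, 36). λ = (36 - 0)/(18 - 35) ≡ 36/30 mod 47. 30⁻¹ ≡ 11 (mod 47), so λ ≡ 20.
  x = λ² - 35 - 18 = 400 - 53 ≡ 18; y = λ·(35 - 18) - 0 ≡ 11. → (18, 11)
4P: (18, 11) + (18, 36): same x and y₁ ≡ -y₂, so the sum is the point at infinity.
4P = the point at infinity, so the order is 4.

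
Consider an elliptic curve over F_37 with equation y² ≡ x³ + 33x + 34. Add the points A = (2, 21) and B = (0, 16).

(2, 21) + (0, 16). λ = (16 - 21)/(0 - 2) ≡ 32/35 mod 37. 35⁻¹ ≡ 18 (mod 37), so λ ≡ 21.
  x = λ² - 2 - 0 = 441 - 2 ≡ 32; y = λ·(2 - 32) - 21 ≡ 15. → (32, 15)

(32, 15)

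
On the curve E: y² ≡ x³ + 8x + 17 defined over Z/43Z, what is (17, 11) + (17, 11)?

tangent at (17, 11): λ = (3·17² + 8)/(2·11) ≡ 15/22. 22⁻¹ ≡ 2 (mod 43), so λ ≡ 15·2 ≡ 30.
  x = λ² - 17 - 17 = 900 - 34 ≡ 6; y = λ·(17 - 6) - 11 ≡ 18. → (6, 18)

(6, 18)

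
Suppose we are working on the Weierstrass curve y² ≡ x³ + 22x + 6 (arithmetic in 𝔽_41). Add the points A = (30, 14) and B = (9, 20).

(23, 25)

(30, 14) + (9, 20). λ = (20 - 14)/(9 - 30) ≡ 6/20 mod 41. 20⁻¹ ≡ 39 (mod 41), so λ ≡ 29.
  x = λ² - 30 - 9 = 841 - 39 ≡ 23; y = λ·(30 - 23) - 14 ≡ 25. → (23, 25)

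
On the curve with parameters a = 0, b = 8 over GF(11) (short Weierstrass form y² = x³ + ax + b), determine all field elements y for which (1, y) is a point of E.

3, 8

x³ + 0x + 8 = 9 ≡ 9 (mod 11).
Square roots of 9 mod 11: 3 and 8 (since 3² = 9 ≡ 9).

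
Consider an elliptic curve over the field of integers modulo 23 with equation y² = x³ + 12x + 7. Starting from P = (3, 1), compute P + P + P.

(12, 4)

Repeated addition: build up to 3P.
2P: tangent at (3, 1): λ = (3·3² + 12)/(2·1) ≡ 16/2. 2⁻¹ ≡ 12 (mod 23), so λ ≡ 16·12 ≡ 8.
  x = λ² - 3 - 3 = 64 - 6 ≡ 12; y = λ·(3 - 12) - 1 ≡ 19. → (12, 19)
3P: (12, 19) + (3, 1). λ = (1 - 19)/(3 - 12) ≡ 5/14 mod 23. 14⁻¹ ≡ 5 (mod 23) since 14·5 = 70 ≡ 1, so λ ≡ 2.
  x = λ² - 12 - 3 = 4 - 15 ≡ 12; y = λ·(12 - 12) - 19 ≡ 4. → (12, 4)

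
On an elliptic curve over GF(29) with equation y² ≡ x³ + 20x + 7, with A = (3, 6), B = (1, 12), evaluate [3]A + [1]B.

(19, 24)

First 3A:
Repeated addition: build up to 3A.
2A: tangent at (3, 6): λ = (3·3² + 20)/(2·6) ≡ 18/12. 12⁻¹ ≡ 17 (mod 29), so λ ≡ 18·17 ≡ 16.
  x = λ² - 3 - 3 = 256 - 6 ≡ 18; y = λ·(3 - 18) - 6 ≡ 15. → (18, 15)
3A: (18, 15) + (3, 6). λ = (6 - 15)/(3 - 18) ≡ 20/14 mod 29. 14⁻¹ ≡ 27 (mod 29), so λ ≡ 18.
  x = λ² - 18 - 3 = 324 - 21 ≡ 13; y = λ·(18 - 13) - 15 ≡ 17. → (13, 17)
3A = (13, 17).
Finally 3A + B:
(13, 17) + (1, 12). λ = (12 - 17)/(1 - 13) ≡ 24/17 mod 29. 17⁻¹ ≡ 12 (mod 29) since 17·12 = 204 ≡ 1, so λ ≡ 27.
  x = λ² - 13 - 1 = 729 - 14 ≡ 19; y = λ·(13 - 19) - 17 ≡ 24. → (19, 24)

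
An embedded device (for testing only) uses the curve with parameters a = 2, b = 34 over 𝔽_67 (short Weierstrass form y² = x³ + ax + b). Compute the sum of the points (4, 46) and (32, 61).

(4, 46) + (32, 61). λ = (61 - 46)/(32 - 4) ≡ 15/28 mod 67. 28⁻¹ ≡ 12 (mod 67) since 28·12 = 336 ≡ 1, so λ ≡ 46.
  x = λ² - 4 - 32 = 2116 - 36 ≡ 3; y = λ·(4 - 3) - 46 ≡ 0. → (3, 0)

(3, 0)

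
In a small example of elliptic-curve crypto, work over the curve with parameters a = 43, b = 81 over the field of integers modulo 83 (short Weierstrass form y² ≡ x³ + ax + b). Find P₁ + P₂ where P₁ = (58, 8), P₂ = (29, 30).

(40, 27)

(58, 8) + (29, 30). λ = (30 - 8)/(29 - 58) ≡ 22/54 mod 83. 54⁻¹ ≡ 20 (mod 83), so λ ≡ 25.
  x = λ² - 58 - 29 = 625 - 87 ≡ 40; y = λ·(58 - 40) - 8 ≡ 27. → (40, 27)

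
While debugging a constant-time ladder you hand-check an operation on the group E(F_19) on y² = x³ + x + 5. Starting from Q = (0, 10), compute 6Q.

Double-and-add on 6 = (110)₂. Start with Q = (0, 10) for the leading 1-bit.
double: tangent at (0, 10): λ = (3·0² + 1)/(2·10) ≡ 1/1. 1⁻¹ ≡ 1 (mod 19), so λ ≡ 1·1 ≡ 1.
  x = λ² - 0 - 0 = 1 - 0 ≡ 1; y = λ·(0 - 1) - 10 ≡ 8. → (1, 8)
add Q: (1, 8) + (0, 10). λ = (10 - 8)/(0 - 1) ≡ 2/18 mod 19. 18⁻¹ ≡ 18 (mod 19), so λ ≡ 17.
  x = λ² - 1 - 0 = 289 - 1 ≡ 3; y = λ·(1 - 3) - 8 ≡ 15. → (3, 15)
double: tangent at (3, 15): λ = (3·3² + 1)/(2·15) ≡ 9/11. 11⁻¹ ≡ 7 (mod 19), so λ ≡ 9·7 ≡ 6.
  x = λ² - 3 - 3 = 36 - 6 ≡ 11; y = λ·(3 - 11) - 15 ≡ 13. → (11, 13)

(11, 13)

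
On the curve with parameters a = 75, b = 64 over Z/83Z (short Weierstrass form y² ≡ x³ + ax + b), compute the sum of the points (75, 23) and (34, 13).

(42, 64)

(75, 23) + (34, 13). λ = (13 - 23)/(34 - 75) ≡ 73/42 mod 83. 42⁻¹ ≡ 2 (mod 83) since 42·2 = 84 ≡ 1, so λ ≡ 63.
  x = λ² - 75 - 34 = 3969 - 109 ≡ 42; y = λ·(75 - 42) - 23 ≡ 64. → (42, 64)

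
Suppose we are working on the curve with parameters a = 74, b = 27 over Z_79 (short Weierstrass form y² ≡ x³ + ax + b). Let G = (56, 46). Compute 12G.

Repeated addition: build up to 12G.
2G: tangent at (56, 46): λ = (3·56² + 74)/(2·46) ≡ 2/13. 13⁻¹ ≡ 73 (mod 79), so λ ≡ 2·73 ≡ 67.
  x = λ² - 56 - 56 = 4489 - 112 ≡ 32; y = λ·(56 - 32) - 46 ≡ 61. → (32, 61)
3G: (32, 61) + (56, 46). λ = (46 - 61)/(56 - 32) ≡ 64/24 mod 79. 24⁻¹ ≡ 56 (mod 79), so λ ≡ 29.
  x = λ² - 32 - 56 = 841 - 88 ≡ 42; y = λ·(32 - 42) - 61 ≡ 44. → (42, 44)
4G: (42, 44) + (56, 46). λ = (46 - 44)/(56 - 42) ≡ 2/14 mod 79. 14⁻¹ ≡ 17 (mod 79), so λ ≡ 34.
  x = λ² - 42 - 56 = 1156 - 98 ≡ 31; y = λ·(42 - 31) - 44 ≡ 14. → (31, 14)
5G: (31, 14) + (56, 46). λ = (46 - 14)/(56 - 31) ≡ 32/25 mod 79. 25⁻¹ ≡ 19 (mod 79) since 25·19 = 475 ≡ 1, so λ ≡ 55.
  x = λ² - 31 - 56 = 3025 - 87 ≡ 15; y = λ·(31 - 15) - 14 ≡ 76. → (15, 76)
6G: (15, 76) + (56, 46). λ = (46 - 76)/(56 - 15) ≡ 49/41 mod 79. 41⁻¹ ≡ 27 (mod 79), so λ ≡ 59.
  x = λ² - 15 - 56 = 3481 - 71 ≡ 13; y = λ·(15 - 13) - 76 ≡ 42. → (13, 42)
7G: (13, 42) + (56, 46). λ = (46 - 42)/(56 - 13) ≡ 4/43 mod 79. 43⁻¹ ≡ 68 (mod 79), so λ ≡ 35.
  x = λ² - 13 - 56 = 1225 - 69 ≡ 50; y = λ·(13 - 50) - 42 ≡ 6. → (50, 6)
8G: (50, 6) + (56, 46). λ = (46 - 6)/(56 - 50) ≡ 40/6 mod 79. 6⁻¹ ≡ 66 (mod 79), so λ ≡ 33.
  x = λ² - 50 - 56 = 1089 - 106 ≡ 35; y = λ·(50 - 35) - 6 ≡ 15. → (35, 15)
9G: (35, 15) + (56, 46). λ = (46 - 15)/(56 - 35) ≡ 31/21 mod 79. 21⁻¹ ≡ 64 (mod 79) since 21·64 = 1344 ≡ 1, so λ ≡ 9.
  x = λ² - 35 - 56 = 81 - 91 ≡ 69; y = λ·(35 - 69) - 15 ≡ 74. → (69, 74)
10G: (69, 74) + (56, 46). λ = (46 - 74)/(56 - 69) ≡ 51/66 mod 79. 66⁻¹ ≡ 6 (mod 79) since 66·6 = 396 ≡ 1, so λ ≡ 69.
  x = λ² - 69 - 56 = 4761 - 125 ≡ 54; y = λ·(69 - 54) - 74 ≡ 13. → (54, 13)
11G: (54, 13) + (56, 46). λ = (46 - 13)/(56 - 54) ≡ 33/2 mod 79. 2⁻¹ ≡ 40 (mod 79), so λ ≡ 56.
  x = λ² - 54 - 56 = 3136 - 110 ≡ 24; y = λ·(54 - 24) - 13 ≡ 8. → (24, 8)
12G: (24, 8) + (56, 46). λ = (46 - 8)/(56 - 24) ≡ 38/32 mod 79. 32⁻¹ ≡ 42 (mod 79) since 32·42 = 1344 ≡ 1, so λ ≡ 16.
  x = λ² - 24 - 56 = 256 - 80 ≡ 18; y = λ·(24 - 18) - 8 ≡ 9. → (18, 9)

(18, 9)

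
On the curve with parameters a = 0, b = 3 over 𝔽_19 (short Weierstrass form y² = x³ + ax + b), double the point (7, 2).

tangent at (7, 2): λ = (3·7² + 0)/(2·2) ≡ 14/4. 4⁻¹ ≡ 5 (mod 19), so λ ≡ 14·5 ≡ 13.
  x = λ² - 7 - 7 = 169 - 14 ≡ 3; y = λ·(7 - 3) - 2 ≡ 12. → (3, 12)

(3, 12)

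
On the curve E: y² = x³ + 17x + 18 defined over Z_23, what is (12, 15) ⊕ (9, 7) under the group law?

(4, 14)

(12, 15) + (9, 7). λ = (7 - 15)/(9 - 12) ≡ 15/20 mod 23. 20⁻¹ ≡ 15 (mod 23), so λ ≡ 18.
  x = λ² - 12 - 9 = 324 - 21 ≡ 4; y = λ·(12 - 4) - 15 ≡ 14. → (4, 14)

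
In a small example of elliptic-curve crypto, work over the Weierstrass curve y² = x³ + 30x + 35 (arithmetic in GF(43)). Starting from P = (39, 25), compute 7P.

Repeated addition: build up to 7P.
2P: tangent at (39, 25): λ = (3·39² + 30)/(2·25) ≡ 35/7. 7⁻¹ ≡ 37 (mod 43), so λ ≡ 35·37 ≡ 5.
  x = λ² - 39 - 39 = 25 - 78 ≡ 33; y = λ·(39 - 33) - 25 ≡ 5. → (33, 5)
3P: (33, 5) + (39, 25). λ = (25 - 5)/(39 - 33) ≡ 20/6 mod 43. 6⁻¹ ≡ 36 (mod 43), so λ ≡ 32.
  x = λ² - 33 - 39 = 1024 - 72 ≡ 6; y = λ·(33 - 6) - 5 ≡ 42. → (6, 42)
4P: (6, 42) + (39, 25). λ = (25 - 42)/(39 - 6) ≡ 26/33 mod 43. 33⁻¹ ≡ 30 (mod 43), so λ ≡ 6.
  x = λ² - 6 - 39 = 36 - 45 ≡ 34; y = λ·(6 - 34) - 42 ≡ 5. → (34, 5)
5P: (34, 5) + (39, 25). λ = (25 - 5)/(39 - 34) ≡ 20/5 mod 43. 5⁻¹ ≡ 26 (mod 43), so λ ≡ 4.
  x = λ² - 34 - 39 = 16 - 73 ≡ 29; y = λ·(34 - 29) - 5 ≡ 15. → (29, 15)
6P: (29, 15) + (39, 25). λ = (25 - 15)/(39 - 29) ≡ 10/10 mod 43. 10⁻¹ ≡ 13 (mod 43), so λ ≡ 1.
  x = λ² - 29 - 39 = 1 - 68 ≡ 19; y = λ·(29 - 19) - 15 ≡ 38. → (19, 38)
7P: (19, 38) + (39, 25). λ = (25 - 38)/(39 - 19) ≡ 30/20 mod 43. 20⁻¹ ≡ 28 (mod 43), so λ ≡ 23.
  x = λ² - 19 - 39 = 529 - 58 ≡ 41; y = λ·(19 - 41) - 38 ≡ 15. → (41, 15)

(41, 15)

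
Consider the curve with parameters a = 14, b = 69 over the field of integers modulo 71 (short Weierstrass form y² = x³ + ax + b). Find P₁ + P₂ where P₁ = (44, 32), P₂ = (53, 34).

(44, 32) + (53, 34). λ = (34 - 32)/(53 - 44) ≡ 2/9 mod 71. 9⁻¹ ≡ 8 (mod 71) since 9·8 = 72 ≡ 1, so λ ≡ 16.
  x = λ² - 44 - 53 = 256 - 97 ≡ 17; y = λ·(44 - 17) - 32 ≡ 45. → (17, 45)

(17, 45)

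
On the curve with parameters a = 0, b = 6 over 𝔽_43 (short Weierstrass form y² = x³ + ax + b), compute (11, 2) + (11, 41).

The two points share x = 11 and their y-coordinates satisfy 2 + 41 ≡ 0 (mod 43), so they are inverses. Their sum is ∞.

O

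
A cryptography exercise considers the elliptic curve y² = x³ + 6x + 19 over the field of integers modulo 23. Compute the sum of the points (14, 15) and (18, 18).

(14, 15) + (18, 18). λ = (18 - 15)/(18 - 14) ≡ 3/4 mod 23. 4⁻¹ ≡ 6 (mod 23) since 4·6 = 24 ≡ 1, so λ ≡ 18.
  x = λ² - 14 - 18 = 324 - 32 ≡ 16; y = λ·(14 - 16) - 15 ≡ 18. → (16, 18)

(16, 18)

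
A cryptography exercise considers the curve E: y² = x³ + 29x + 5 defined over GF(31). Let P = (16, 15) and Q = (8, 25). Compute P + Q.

(16, 15) + (8, 25). λ = (25 - 15)/(8 - 16) ≡ 10/23 mod 31. 23⁻¹ ≡ 27 (mod 31), so λ ≡ 22.
  x = λ² - 16 - 8 = 484 - 24 ≡ 26; y = λ·(16 - 26) - 15 ≡ 13. → (26, 13)

(26, 13)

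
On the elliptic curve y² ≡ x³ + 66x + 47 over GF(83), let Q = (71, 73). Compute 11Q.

Repeated addition: build up to 11Q.
2Q: tangent at (71, 73): λ = (3·71² + 66)/(2·73) ≡ 0/63. 63⁻¹ ≡ 29 (mod 83) since 63·29 = 1827 ≡ 1, so λ ≡ 0·29 ≡ 0.
  x = λ² - 71 - 71 = 0 - 142 ≡ 24; y = λ·(71 - 24) - 73 ≡ 10. → (24, 10)
3Q: (24, 10) + (71, 73). λ = (73 - 10)/(71 - 24) ≡ 63/47 mod 83. 47⁻¹ ≡ 53 (mod 83) since 47·53 = 2491 ≡ 1, so λ ≡ 19.
  x = λ² - 24 - 71 = 361 - 95 ≡ 17; y = λ·(24 - 17) - 10 ≡ 40. → (17, 40)
4Q: (17, 40) + (71, 73). λ = (73 - 40)/(71 - 17) ≡ 33/54 mod 83. 54⁻¹ ≡ 20 (mod 83) since 54·20 = 1080 ≡ 1, so λ ≡ 79.
  x = λ² - 17 - 71 = 6241 - 88 ≡ 11; y = λ·(17 - 11) - 40 ≡ 19. → (11, 19)
5Q: (11, 19) + (71, 73). λ = (73 - 19)/(71 - 11) ≡ 54/60 mod 83. 60⁻¹ ≡ 18 (mod 83) since 60·18 = 1080 ≡ 1, so λ ≡ 59.
  x = λ² - 11 - 71 = 3481 - 82 ≡ 79; y = λ·(11 - 79) - 19 ≡ 36. → (79, 36)
6Q: (79, 36) + (71, 73). λ = (73 - 36)/(71 - 79) ≡ 37/75 mod 83. 75⁻¹ ≡ 31 (mod 83), so λ ≡ 68.
  x = λ² - 79 - 71 = 4624 - 150 ≡ 75; y = λ·(79 - 75) - 36 ≡ 70. → (75, 70)
7Q: (75, 70) + (71, 73). λ = (73 - 70)/(71 - 75) ≡ 3/79 mod 83. 79⁻¹ ≡ 62 (mod 83) since 79·62 = 4898 ≡ 1, so λ ≡ 20.
  x = λ² - 75 - 71 = 400 - 146 ≡ 5; y = λ·(75 - 5) - 70 ≡ 2. → (5, 2)
8Q: (5, 2) + (71, 73). λ = (73 - 2)/(71 - 5) ≡ 71/66 mod 83. 66⁻¹ ≡ 39 (mod 83), so λ ≡ 30.
  x = λ² - 5 - 71 = 900 - 76 ≡ 77; y = λ·(5 - 77) - 2 ≡ 79. → (77, 79)
9Q: (77, 79) + (71, 73). λ = (73 - 79)/(71 - 77) ≡ 77/77 mod 83. 77⁻¹ ≡ 69 (mod 83), so λ ≡ 1.
  x = λ² - 77 - 71 = 1 - 148 ≡ 19; y = λ·(77 - 19) - 79 ≡ 62. → (19, 62)
10Q: (19, 62) + (71, 73). λ = (73 - 62)/(71 - 19) ≡ 11/52 mod 83. 52⁻¹ ≡ 8 (mod 83), so λ ≡ 5.
  x = λ² - 19 - 71 = 25 - 90 ≡ 18; y = λ·(19 - 18) - 62 ≡ 26. → (18, 26)
11Q: (18, 26) + (71, 73). λ = (73 - 26)/(71 - 18) ≡ 47/53 mod 83. 53⁻¹ ≡ 47 (mod 83) since 53·47 = 2491 ≡ 1, so λ ≡ 51.
  x = λ² - 18 - 71 = 2601 - 89 ≡ 22; y = λ·(18 - 22) - 26 ≡ 19. → (22, 19)

(22, 19)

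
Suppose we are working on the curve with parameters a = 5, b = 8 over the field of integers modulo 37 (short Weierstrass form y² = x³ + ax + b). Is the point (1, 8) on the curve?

no

y² = 8² ≡ 27; x³ + 5x + 8 = 14 ≡ 14 (mod 37). 27 ≠ 14.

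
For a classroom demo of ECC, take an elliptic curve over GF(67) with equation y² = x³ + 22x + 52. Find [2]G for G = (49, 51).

(60, 52)

tangent at (49, 51): λ = (3·49² + 22)/(2·51) ≡ 56/35. 35⁻¹ ≡ 23 (mod 67), so λ ≡ 56·23 ≡ 15.
  x = λ² - 49 - 49 = 225 - 98 ≡ 60; y = λ·(49 - 60) - 51 ≡ 52. → (60, 52)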